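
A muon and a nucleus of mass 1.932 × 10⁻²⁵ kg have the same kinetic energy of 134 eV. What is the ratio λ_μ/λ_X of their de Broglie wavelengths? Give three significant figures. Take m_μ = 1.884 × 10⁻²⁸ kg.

At fixed KE, p = √(2mKE) so λ = h/p ∝ 1/√m.
λ_μ/λ_X = √(m_X/m_μ) = √(1.932 × 10⁻²⁵/1.884 × 10⁻²⁸) = √(1025) = 32.0.

λ_μ/λ_X = 32.0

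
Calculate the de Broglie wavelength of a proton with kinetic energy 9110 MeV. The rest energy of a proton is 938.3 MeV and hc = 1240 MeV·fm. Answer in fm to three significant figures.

λ = 0.124 fm

Total energy E = KE + m₀c² = 9110 + 938.3 = 10048.3 MeV.
(pc)² = E² − (m₀c²)² = (10048.3)² − (938.3)² = 1.001 × 10⁸ MeV², so pc = 1.000 × 10⁴ MeV.
λ = hc/(pc) = 1240 MeV·fm / 1.000 × 10⁴ MeV = 0.124 fm.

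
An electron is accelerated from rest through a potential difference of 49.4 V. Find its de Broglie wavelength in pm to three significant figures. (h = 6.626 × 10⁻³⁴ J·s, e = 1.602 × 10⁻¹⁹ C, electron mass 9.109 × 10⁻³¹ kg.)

λ = 175 pm

KE = eV = 1.602 × 10⁻¹⁹ × 49.40 = 7.914 × 10⁻¹⁸ J.
p = √(2mKE) = √(2 × 9.109 × 10⁻³¹ × 7.914 × 10⁻¹⁸) = 3.797 × 10⁻²⁴ kg·m/s.
λ = h/p = 6.626 × 10⁻³⁴ / 3.797 × 10⁻²⁴ = 1.75 × 10⁻¹⁰ m = 175 pm.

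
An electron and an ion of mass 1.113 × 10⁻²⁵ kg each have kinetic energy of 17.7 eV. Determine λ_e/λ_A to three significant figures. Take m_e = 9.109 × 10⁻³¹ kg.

At fixed KE, p = √(2mKE) so λ = h/p ∝ 1/√m.
λ_e/λ_A = √(m_A/m_e) = √(1.113 × 10⁻²⁵/9.109 × 10⁻³¹) = √(1.222 × 10⁵) = 350.

λ_e/λ_A = 350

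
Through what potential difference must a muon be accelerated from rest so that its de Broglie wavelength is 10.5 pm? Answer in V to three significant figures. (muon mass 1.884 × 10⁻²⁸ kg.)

V = 66.0 V

p = h/λ = 6.626 × 10⁻³⁴ / 1.050 × 10⁻¹¹ = 6.310 × 10⁻²³ kg·m/s.
KE = p²/(2m) = 1.057 × 10⁻¹⁷ J.
V = KE/e = 1.057 × 10⁻¹⁷ / (1.602 × 10⁻¹⁹) = 66.0 V.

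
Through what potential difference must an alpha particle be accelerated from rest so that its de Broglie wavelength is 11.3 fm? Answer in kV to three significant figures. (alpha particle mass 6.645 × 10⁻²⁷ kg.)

V = 807 kV

p = h/λ = 6.626 × 10⁻³⁴ / 1.130 × 10⁻¹⁴ = 5.864 × 10⁻²⁰ kg·m/s.
KE = p²/(2m) = 2.587 × 10⁻¹³ J.
V = KE/2e = 2.587 × 10⁻¹³ / (2 × 1.602 × 10⁻¹⁹) = 807 kV.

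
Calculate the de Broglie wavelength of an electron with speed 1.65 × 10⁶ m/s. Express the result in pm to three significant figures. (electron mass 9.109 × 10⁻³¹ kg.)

p = mv = 9.109 × 10⁻³¹ × 1.65 × 10⁶ = 1.503 × 10⁻²⁴ kg·m/s.
λ = h/p = 6.626 × 10⁻³⁴ / 1.503 × 10⁻²⁴ = 4.41 × 10⁻¹⁰ m = 441 pm.

λ = 441 pm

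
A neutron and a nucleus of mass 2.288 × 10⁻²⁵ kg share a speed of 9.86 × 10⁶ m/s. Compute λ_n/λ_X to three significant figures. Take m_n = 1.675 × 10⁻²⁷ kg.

λ_n/λ_X = 137

At fixed v, p = mv so λ = h/(mv) ∝ 1/m.
λ_n/λ_X = m_X/m_n = 2.288 × 10⁻²⁵/1.675 × 10⁻²⁷ = 137.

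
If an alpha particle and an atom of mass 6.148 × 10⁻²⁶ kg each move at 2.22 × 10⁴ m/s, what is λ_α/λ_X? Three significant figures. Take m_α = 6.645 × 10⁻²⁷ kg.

λ_α/λ_X = 9.25

At fixed v, p = mv so λ = h/(mv) ∝ 1/m.
λ_α/λ_X = m_X/m_α = 6.148 × 10⁻²⁶/6.645 × 10⁻²⁷ = 9.25.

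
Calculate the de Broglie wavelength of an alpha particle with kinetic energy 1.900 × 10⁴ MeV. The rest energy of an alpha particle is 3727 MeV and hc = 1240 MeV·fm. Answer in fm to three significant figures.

Total energy E = KE + m₀c² = 1.900 × 10⁴ + 3727 = 22727 MeV.
(pc)² = E² − (m₀c²)² = (22727)² − (3727)² = 5.026 × 10⁸ MeV², so pc = 2.242 × 10⁴ MeV.
λ = hc/(pc) = 1240 MeV·fm / 2.242 × 10⁴ MeV = 0.0553 fm.

λ = 0.0553 fm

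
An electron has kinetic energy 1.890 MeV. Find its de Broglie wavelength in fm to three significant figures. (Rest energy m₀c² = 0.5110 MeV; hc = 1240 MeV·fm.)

λ = 529 fm

Total energy E = KE + m₀c² = 1.890 + 0.5110 = 2.4010 MeV.
(pc)² = E² − (m₀c²)² = (2.4010)² − (0.5110)² = 5.504 MeV², so pc = 2.346 MeV.
λ = hc/(pc) = 1240 MeV·fm / 2.346 MeV = 529 fm.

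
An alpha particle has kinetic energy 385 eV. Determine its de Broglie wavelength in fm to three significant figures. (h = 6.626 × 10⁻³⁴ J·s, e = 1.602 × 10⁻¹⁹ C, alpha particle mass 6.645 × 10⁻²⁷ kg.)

λ = 732 fm

KE = 385 eV = 6.168 × 10⁻¹⁷ J.
p = √(2mKE) = √(2 × 6.645 × 10⁻²⁷ × 6.168 × 10⁻¹⁷) = 9.054 × 10⁻²² kg·m/s.
λ = h/p = 6.626 × 10⁻³⁴ / 9.054 × 10⁻²² = 7.32 × 10⁻¹³ m = 732 fm.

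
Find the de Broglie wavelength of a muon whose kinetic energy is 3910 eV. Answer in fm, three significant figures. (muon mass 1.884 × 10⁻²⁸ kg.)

KE = 3910 eV = 6.264 × 10⁻¹⁶ J.
p = √(2mKE) = √(2 × 1.884 × 10⁻²⁸ × 6.264 × 10⁻¹⁶) = 4.858 × 10⁻²² kg·m/s.
λ = h/p = 6.626 × 10⁻³⁴ / 4.858 × 10⁻²² = 1.36 × 10⁻¹² m = 1360 fm.

λ = 1360 fm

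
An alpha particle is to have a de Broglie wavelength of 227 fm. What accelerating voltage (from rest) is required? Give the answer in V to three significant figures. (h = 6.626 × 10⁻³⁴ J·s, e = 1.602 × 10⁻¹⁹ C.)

p = h/λ = 6.626 × 10⁻³⁴ / 2.270 × 10⁻¹³ = 2.919 × 10⁻²¹ kg·m/s.
KE = p²/(2m) = 6.411 × 10⁻¹⁶ J.
V = KE/2e = 6.411 × 10⁻¹⁶ / (2 × 1.602 × 10⁻¹⁹) = 2000 V.

V = 2000 V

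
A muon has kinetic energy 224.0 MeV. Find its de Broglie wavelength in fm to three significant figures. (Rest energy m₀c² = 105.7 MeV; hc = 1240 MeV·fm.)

λ = 3.97 fm

Total energy E = KE + m₀c² = 224.0 + 105.7 = 329.7 MeV.
(pc)² = E² − (m₀c²)² = (329.7)² − (105.7)² = 9.753 × 10⁴ MeV², so pc = 312.3 MeV.
λ = hc/(pc) = 1240 MeV·fm / 312.3 MeV = 3.97 fm.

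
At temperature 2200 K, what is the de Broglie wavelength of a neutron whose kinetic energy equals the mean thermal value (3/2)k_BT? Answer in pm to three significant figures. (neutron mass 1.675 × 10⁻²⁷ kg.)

λ = 53.6 pm

KE = (3/2)k_BT = 1.5 × 1.381 × 10⁻²³ × 2200 = 4.557 × 10⁻²⁰ J.
p = √(2mKE) = √(2 × 1.675 × 10⁻²⁷ × 4.557 × 10⁻²⁰) = 1.236 × 10⁻²³ kg·m/s.
λ = h/p = 5.36 × 10⁻¹¹ m = 53.6 pm.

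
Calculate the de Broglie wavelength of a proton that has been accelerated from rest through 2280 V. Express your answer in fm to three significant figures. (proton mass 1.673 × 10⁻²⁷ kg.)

λ = 599 fm

KE = eV = 1.602 × 10⁻¹⁹ × 2280 = 3.653 × 10⁻¹⁶ J.
p = √(2mKE) = √(2 × 1.673 × 10⁻²⁷ × 3.653 × 10⁻¹⁶) = 1.106 × 10⁻²¹ kg·m/s.
λ = h/p = 6.626 × 10⁻³⁴ / 1.106 × 10⁻²¹ = 5.99 × 10⁻¹³ m = 599 fm.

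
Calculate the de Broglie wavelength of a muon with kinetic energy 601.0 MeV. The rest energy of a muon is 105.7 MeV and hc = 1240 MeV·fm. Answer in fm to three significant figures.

Total energy E = KE + m₀c² = 601.0 + 105.7 = 706.7 MeV.
(pc)² = E² − (m₀c²)² = (706.7)² − (105.7)² = 4.883 × 10⁵ MeV², so pc = 698.8 MeV.
λ = hc/(pc) = 1240 MeV·fm / 698.8 MeV = 1.77 fm.

λ = 1.77 fm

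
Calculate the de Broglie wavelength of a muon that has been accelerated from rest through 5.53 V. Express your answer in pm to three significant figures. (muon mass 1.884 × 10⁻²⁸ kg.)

λ = 36.3 pm

KE = eV = 1.602 × 10⁻¹⁹ × 5.530 = 8.859 × 10⁻¹⁹ J.
p = √(2mKE) = √(2 × 1.884 × 10⁻²⁸ × 8.859 × 10⁻¹⁹) = 1.827 × 10⁻²³ kg·m/s.
λ = h/p = 6.626 × 10⁻³⁴ / 1.827 × 10⁻²³ = 3.63 × 10⁻¹¹ m = 36.3 pm.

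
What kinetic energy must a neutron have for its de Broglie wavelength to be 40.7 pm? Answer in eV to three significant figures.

KE = 0.494 eV

p = h/λ = 6.626 × 10⁻³⁴ / 4.070 × 10⁻¹¹ = 1.628 × 10⁻²³ kg·m/s.
KE = p²/(2m) = (1.628 × 10⁻²³)² / (2 × 1.675 × 10⁻²⁷) = 7.912 × 10⁻²⁰ J = 0.494 eV.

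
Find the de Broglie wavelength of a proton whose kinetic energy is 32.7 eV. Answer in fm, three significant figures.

λ = 5000 fm

KE = 32.7 eV = 5.239 × 10⁻¹⁸ J.
p = √(2mKE) = √(2 × 1.673 × 10⁻²⁷ × 5.239 × 10⁻¹⁸) = 1.324 × 10⁻²² kg·m/s.
λ = h/p = 6.626 × 10⁻³⁴ / 1.324 × 10⁻²² = 5.00 × 10⁻¹² m = 5000 fm.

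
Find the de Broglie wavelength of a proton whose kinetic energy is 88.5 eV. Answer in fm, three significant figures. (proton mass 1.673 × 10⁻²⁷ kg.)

KE = 88.5 eV = 1.418 × 10⁻¹⁷ J.
p = √(2mKE) = √(2 × 1.673 × 10⁻²⁷ × 1.418 × 10⁻¹⁷) = 2.178 × 10⁻²² kg·m/s.
λ = h/p = 6.626 × 10⁻³⁴ / 2.178 × 10⁻²² = 3.04 × 10⁻¹² m = 3040 fm.

λ = 3040 fm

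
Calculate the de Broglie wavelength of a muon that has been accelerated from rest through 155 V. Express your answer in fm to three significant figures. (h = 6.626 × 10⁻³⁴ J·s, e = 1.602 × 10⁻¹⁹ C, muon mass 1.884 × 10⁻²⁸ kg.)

KE = eV = 1.602 × 10⁻¹⁹ × 155.0 = 2.483 × 10⁻¹⁷ J.
p = √(2mKE) = √(2 × 1.884 × 10⁻²⁸ × 2.483 × 10⁻¹⁷) = 9.673 × 10⁻²³ kg·m/s.
λ = h/p = 6.626 × 10⁻³⁴ / 9.673 × 10⁻²³ = 6.85 × 10⁻¹² m = 6850 fm.

λ = 6850 fm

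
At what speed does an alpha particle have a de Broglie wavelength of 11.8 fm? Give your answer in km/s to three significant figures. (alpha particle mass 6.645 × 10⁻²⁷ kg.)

p = h/λ = 6.626 × 10⁻³⁴ / 1.180 × 10⁻¹⁴ = 5.615 × 10⁻²⁰ kg·m/s.
v = p/m = 5.615 × 10⁻²⁰ / 6.645 × 10⁻²⁷ = 8.45 × 10⁶ m/s = 8450 km/s.

v = 8450 km/s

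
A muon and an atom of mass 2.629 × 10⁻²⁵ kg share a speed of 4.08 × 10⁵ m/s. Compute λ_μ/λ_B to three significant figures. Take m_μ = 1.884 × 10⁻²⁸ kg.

At fixed v, p = mv so λ = h/(mv) ∝ 1/m.
λ_μ/λ_B = m_B/m_μ = 2.629 × 10⁻²⁵/1.884 × 10⁻²⁸ = 1400.

λ_μ/λ_B = 1400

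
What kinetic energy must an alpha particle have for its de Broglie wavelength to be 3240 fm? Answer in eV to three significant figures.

p = h/λ = 6.626 × 10⁻³⁴ / 3.240 × 10⁻¹² = 2.045 × 10⁻²² kg·m/s.
KE = p²/(2m) = (2.045 × 10⁻²²)² / (2 × 6.645 × 10⁻²⁷) = 3.147 × 10⁻¹⁸ J = 19.6 eV.

KE = 19.6 eV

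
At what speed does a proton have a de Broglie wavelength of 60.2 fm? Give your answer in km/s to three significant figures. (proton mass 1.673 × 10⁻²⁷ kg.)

v = 6580 km/s

p = h/λ = 6.626 × 10⁻³⁴ / 6.020 × 10⁻¹⁴ = 1.101 × 10⁻²⁰ kg·m/s.
v = p/m = 1.101 × 10⁻²⁰ / 1.673 × 10⁻²⁷ = 6.58 × 10⁶ m/s = 6580 km/s.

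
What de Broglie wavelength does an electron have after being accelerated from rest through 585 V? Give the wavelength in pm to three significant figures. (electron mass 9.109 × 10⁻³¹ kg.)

KE = eV = 1.602 × 10⁻¹⁹ × 585.0 = 9.372 × 10⁻¹⁷ J.
p = √(2mKE) = √(2 × 9.109 × 10⁻³¹ × 9.372 × 10⁻¹⁷) = 1.307 × 10⁻²³ kg·m/s.
λ = h/p = 6.626 × 10⁻³⁴ / 1.307 × 10⁻²³ = 5.07 × 10⁻¹¹ m = 50.7 pm.

λ = 50.7 pm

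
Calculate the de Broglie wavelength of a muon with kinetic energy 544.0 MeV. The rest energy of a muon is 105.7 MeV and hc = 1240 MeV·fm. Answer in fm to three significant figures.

Total energy E = KE + m₀c² = 544.0 + 105.7 = 649.7 MeV.
(pc)² = E² − (m₀c²)² = (649.7)² − (105.7)² = 4.109 × 10⁵ MeV², so pc = 641.0 MeV.
λ = hc/(pc) = 1240 MeV·fm / 641.0 MeV = 1.93 fm.

λ = 1.93 fm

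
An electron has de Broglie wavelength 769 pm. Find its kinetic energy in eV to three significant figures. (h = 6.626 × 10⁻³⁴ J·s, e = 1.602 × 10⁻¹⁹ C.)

p = h/λ = 6.626 × 10⁻³⁴ / 7.690 × 10⁻¹⁰ = 8.616 × 10⁻²⁵ kg·m/s.
KE = p²/(2m) = (8.616 × 10⁻²⁵)² / (2 × 9.109 × 10⁻³¹) = 4.075 × 10⁻¹⁹ J = 2.54 eV.

KE = 2.54 eV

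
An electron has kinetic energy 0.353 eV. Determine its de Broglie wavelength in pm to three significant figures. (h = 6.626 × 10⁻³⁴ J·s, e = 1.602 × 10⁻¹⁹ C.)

λ = 2060 pm

KE = 0.353 eV = 5.655 × 10⁻²⁰ J.
p = √(2mKE) = √(2 × 9.109 × 10⁻³¹ × 5.655 × 10⁻²⁰) = 3.210 × 10⁻²⁵ kg·m/s.
λ = h/p = 6.626 × 10⁻³⁴ / 3.210 × 10⁻²⁵ = 2.06 × 10⁻⁹ m = 2060 pm.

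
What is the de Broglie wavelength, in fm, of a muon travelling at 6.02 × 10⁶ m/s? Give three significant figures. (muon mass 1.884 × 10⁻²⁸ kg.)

λ = 584 fm

p = mv = 1.884 × 10⁻²⁸ × 6.02 × 10⁶ = 1.134 × 10⁻²¹ kg·m/s.
λ = h/p = 6.626 × 10⁻³⁴ / 1.134 × 10⁻²¹ = 5.84 × 10⁻¹³ m = 584 fm.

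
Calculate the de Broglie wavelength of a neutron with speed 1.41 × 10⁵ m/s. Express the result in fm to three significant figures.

λ = 2810 fm

p = mv = 1.675 × 10⁻²⁷ × 1.41 × 10⁵ = 2.362 × 10⁻²² kg·m/s.
λ = h/p = 6.626 × 10⁻³⁴ / 2.362 × 10⁻²² = 2.81 × 10⁻¹² m = 2810 fm.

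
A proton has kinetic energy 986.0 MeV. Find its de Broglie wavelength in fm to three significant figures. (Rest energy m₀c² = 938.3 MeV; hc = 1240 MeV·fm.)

λ = 0.738 fm

Total energy E = KE + m₀c² = 986.0 + 938.3 = 1924.3 MeV.
(pc)² = E² − (m₀c²)² = (1924.3)² − (938.3)² = 2.823 × 10⁶ MeV², so pc = 1680 MeV.
λ = hc/(pc) = 1240 MeV·fm / 1680 MeV = 0.738 fm.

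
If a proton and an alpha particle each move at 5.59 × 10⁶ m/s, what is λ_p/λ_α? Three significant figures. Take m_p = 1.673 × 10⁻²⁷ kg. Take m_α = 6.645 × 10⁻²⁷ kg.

λ_p/λ_α = 3.97

At fixed v, p = mv so λ = h/(mv) ∝ 1/m.
λ_p/λ_α = m_α/m_p = 6.645 × 10⁻²⁷/1.673 × 10⁻²⁷ = 3.97.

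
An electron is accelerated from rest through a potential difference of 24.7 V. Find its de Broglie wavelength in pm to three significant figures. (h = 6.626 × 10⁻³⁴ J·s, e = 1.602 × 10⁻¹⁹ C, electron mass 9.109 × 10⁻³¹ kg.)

λ = 247 pm

KE = eV = 1.602 × 10⁻¹⁹ × 24.70 = 3.957 × 10⁻¹⁸ J.
p = √(2mKE) = √(2 × 9.109 × 10⁻³¹ × 3.957 × 10⁻¹⁸) = 2.685 × 10⁻²⁴ kg·m/s.
λ = h/p = 6.626 × 10⁻³⁴ / 2.685 × 10⁻²⁴ = 2.47 × 10⁻¹⁰ m = 247 pm.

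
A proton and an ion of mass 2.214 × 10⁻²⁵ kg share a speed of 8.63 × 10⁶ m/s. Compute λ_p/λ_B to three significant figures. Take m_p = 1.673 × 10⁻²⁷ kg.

λ_p/λ_B = 132

At fixed v, p = mv so λ = h/(mv) ∝ 1/m.
λ_p/λ_B = m_B/m_p = 2.214 × 10⁻²⁵/1.673 × 10⁻²⁷ = 132.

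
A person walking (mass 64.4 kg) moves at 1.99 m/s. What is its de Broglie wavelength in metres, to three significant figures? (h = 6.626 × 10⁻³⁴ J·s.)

λ = 5.17 × 10⁻³⁶ m

p = mv = 64.4 × 1.99 = 1.282 × 10² kg·m/s.
λ = h/p = 6.626 × 10⁻³⁴ / 1.282 × 10² = 5.17 × 10⁻³⁶ m.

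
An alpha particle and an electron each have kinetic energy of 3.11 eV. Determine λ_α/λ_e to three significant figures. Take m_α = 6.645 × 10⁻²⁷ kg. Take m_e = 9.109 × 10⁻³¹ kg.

λ_α/λ_e = 0.0117

At fixed KE, p = √(2mKE) so λ = h/p ∝ 1/√m.
λ_α/λ_e = √(m_e/m_α) = √(9.109 × 10⁻³¹/6.645 × 10⁻²⁷) = √(1.371 × 10⁻⁴) = 0.0117.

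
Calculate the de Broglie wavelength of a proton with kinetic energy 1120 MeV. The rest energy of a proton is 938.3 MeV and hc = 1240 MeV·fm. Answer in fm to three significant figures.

Total energy E = KE + m₀c² = 1120 + 938.3 = 2058.3 MeV.
(pc)² = E² − (m₀c²)² = (2058.3)² − (938.3)² = 3.356 × 10⁶ MeV², so pc = 1832 MeV.
λ = hc/(pc) = 1240 MeV·fm / 1832 MeV = 0.677 fm.

λ = 0.677 fm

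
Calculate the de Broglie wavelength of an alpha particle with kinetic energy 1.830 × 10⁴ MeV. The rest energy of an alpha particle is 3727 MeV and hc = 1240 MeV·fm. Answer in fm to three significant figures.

λ = 0.0571 fm

Total energy E = KE + m₀c² = 1.830 × 10⁴ + 3727 = 22027 MeV.
(pc)² = E² − (m₀c²)² = (22027)² − (3727)² = 4.713 × 10⁸ MeV², so pc = 2.171 × 10⁴ MeV.
λ = hc/(pc) = 1240 MeV·fm / 2.171 × 10⁴ MeV = 0.0571 fm.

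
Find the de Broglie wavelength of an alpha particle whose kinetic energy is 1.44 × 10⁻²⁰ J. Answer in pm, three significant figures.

λ = 47.9 pm

p = √(2mKE) = √(2 × 6.645 × 10⁻²⁷ × 1.440 × 10⁻²⁰) = 1.383 × 10⁻²³ kg·m/s.
λ = h/p = 6.626 × 10⁻³⁴ / 1.383 × 10⁻²³ = 4.79 × 10⁻¹¹ m = 47.9 pm.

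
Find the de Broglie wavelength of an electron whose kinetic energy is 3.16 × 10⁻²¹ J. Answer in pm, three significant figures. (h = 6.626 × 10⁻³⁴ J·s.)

λ = 8730 pm

p = √(2mKE) = √(2 × 9.109 × 10⁻³¹ × 3.160 × 10⁻²¹) = 7.587 × 10⁻²⁶ kg·m/s.
λ = h/p = 6.626 × 10⁻³⁴ / 7.587 × 10⁻²⁶ = 8.73 × 10⁻⁹ m = 8730 pm.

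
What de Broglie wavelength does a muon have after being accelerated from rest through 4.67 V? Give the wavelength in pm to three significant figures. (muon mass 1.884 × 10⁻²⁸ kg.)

KE = eV = 1.602 × 10⁻¹⁹ × 4.670 = 7.481 × 10⁻¹⁹ J.
p = √(2mKE) = √(2 × 1.884 × 10⁻²⁸ × 7.481 × 10⁻¹⁹) = 1.679 × 10⁻²³ kg·m/s.
λ = h/p = 6.626 × 10⁻³⁴ / 1.679 × 10⁻²³ = 3.95 × 10⁻¹¹ m = 39.5 pm.

λ = 39.5 pm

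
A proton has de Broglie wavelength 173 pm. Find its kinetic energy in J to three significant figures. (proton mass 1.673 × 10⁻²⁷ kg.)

KE = 4.38 × 10⁻²¹ J

p = h/λ = 6.626 × 10⁻³⁴ / 1.730 × 10⁻¹⁰ = 3.830 × 10⁻²⁴ kg·m/s.
KE = p²/(2m) = (3.830 × 10⁻²⁴)² / (2 × 1.673 × 10⁻²⁷) = 4.384 × 10⁻²¹ J = 4.38 × 10⁻²¹ J.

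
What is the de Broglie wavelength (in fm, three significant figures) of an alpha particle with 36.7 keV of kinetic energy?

λ = 75.0 fm

KE = 36.7 keV = 5.879 × 10⁻¹⁵ J.
p = √(2mKE) = √(2 × 6.645 × 10⁻²⁷ × 5.879 × 10⁻¹⁵) = 8.839 × 10⁻²¹ kg·m/s.
λ = h/p = 6.626 × 10⁻³⁴ / 8.839 × 10⁻²¹ = 7.50 × 10⁻¹⁴ m = 75.0 fm.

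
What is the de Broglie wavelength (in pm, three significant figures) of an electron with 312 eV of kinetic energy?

λ = 69.4 pm

KE = 312 eV = 4.998 × 10⁻¹⁷ J.
p = √(2mKE) = √(2 × 9.109 × 10⁻³¹ × 4.998 × 10⁻¹⁷) = 9.542 × 10⁻²⁴ kg·m/s.
λ = h/p = 6.626 × 10⁻³⁴ / 9.542 × 10⁻²⁴ = 6.94 × 10⁻¹¹ m = 69.4 pm.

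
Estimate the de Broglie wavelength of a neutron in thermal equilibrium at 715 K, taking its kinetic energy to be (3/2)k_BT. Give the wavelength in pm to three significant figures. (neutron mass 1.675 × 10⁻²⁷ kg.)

KE = (3/2)k_BT = 1.5 × 1.381 × 10⁻²³ × 715 = 1.481 × 10⁻²⁰ J.
p = √(2mKE) = √(2 × 1.675 × 10⁻²⁷ × 1.481 × 10⁻²⁰) = 7.044 × 10⁻²⁴ kg·m/s.
λ = h/p = 9.41 × 10⁻¹¹ m = 94.1 pm.

λ = 94.1 pm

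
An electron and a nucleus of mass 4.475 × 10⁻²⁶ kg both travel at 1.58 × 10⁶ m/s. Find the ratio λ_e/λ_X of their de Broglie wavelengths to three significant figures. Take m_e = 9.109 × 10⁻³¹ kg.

At fixed v, p = mv so λ = h/(mv) ∝ 1/m.
λ_e/λ_X = m_X/m_e = 4.475 × 10⁻²⁶/9.109 × 10⁻³¹ = 4.91 × 10⁴.

λ_e/λ_X = 4.91 × 10⁴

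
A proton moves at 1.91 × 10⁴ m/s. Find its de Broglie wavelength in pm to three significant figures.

p = mv = 1.673 × 10⁻²⁷ × 1.91 × 10⁴ = 3.195 × 10⁻²³ kg·m/s.
λ = h/p = 6.626 × 10⁻³⁴ / 3.195 × 10⁻²³ = 2.07 × 10⁻¹¹ m = 20.7 pm.

λ = 20.7 pm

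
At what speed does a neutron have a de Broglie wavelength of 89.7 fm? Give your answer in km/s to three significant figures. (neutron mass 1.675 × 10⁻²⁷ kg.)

p = h/λ = 6.626 × 10⁻³⁴ / 8.970 × 10⁻¹⁴ = 7.387 × 10⁻²¹ kg·m/s.
v = p/m = 7.387 × 10⁻²¹ / 1.675 × 10⁻²⁷ = 4.41 × 10⁶ m/s = 4410 km/s.

v = 4410 km/s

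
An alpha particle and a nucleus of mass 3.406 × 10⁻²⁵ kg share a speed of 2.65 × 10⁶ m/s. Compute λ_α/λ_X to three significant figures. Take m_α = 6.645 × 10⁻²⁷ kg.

At fixed v, p = mv so λ = h/(mv) ∝ 1/m.
λ_α/λ_X = m_X/m_α = 3.406 × 10⁻²⁵/6.645 × 10⁻²⁷ = 51.3.

λ_α/λ_X = 51.3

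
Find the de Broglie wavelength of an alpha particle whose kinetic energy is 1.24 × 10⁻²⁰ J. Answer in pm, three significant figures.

p = √(2mKE) = √(2 × 6.645 × 10⁻²⁷ × 1.240 × 10⁻²⁰) = 1.284 × 10⁻²³ kg·m/s.
λ = h/p = 6.626 × 10⁻³⁴ / 1.284 × 10⁻²³ = 5.16 × 10⁻¹¹ m = 51.6 pm.

λ = 51.6 pm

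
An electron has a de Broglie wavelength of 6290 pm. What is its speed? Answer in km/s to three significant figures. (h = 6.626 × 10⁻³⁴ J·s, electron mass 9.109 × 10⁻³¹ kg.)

v = 116 km/s

p = h/λ = 6.626 × 10⁻³⁴ / 6.290 × 10⁻⁹ = 1.053 × 10⁻²⁵ kg·m/s.
v = p/m = 1.053 × 10⁻²⁵ / 9.109 × 10⁻³¹ = 1.16 × 10⁵ m/s = 116 km/s.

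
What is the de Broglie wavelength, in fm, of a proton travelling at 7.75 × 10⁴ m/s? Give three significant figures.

p = mv = 1.673 × 10⁻²⁷ × 7.75 × 10⁴ = 1.297 × 10⁻²² kg·m/s.
λ = h/p = 6.626 × 10⁻³⁴ / 1.297 × 10⁻²² = 5.11 × 10⁻¹² m = 5110 fm.

λ = 5110 fm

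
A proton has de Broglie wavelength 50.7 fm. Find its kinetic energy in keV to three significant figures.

p = h/λ = 6.626 × 10⁻³⁴ / 5.070 × 10⁻¹⁴ = 1.307 × 10⁻²⁰ kg·m/s.
KE = p²/(2m) = (1.307 × 10⁻²⁰)² / (2 × 1.673 × 10⁻²⁷) = 5.105 × 10⁻¹⁴ J = 319 keV.

KE = 319 keV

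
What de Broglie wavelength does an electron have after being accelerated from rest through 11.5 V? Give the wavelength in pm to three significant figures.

λ = 362 pm

KE = eV = 1.602 × 10⁻¹⁹ × 11.50 = 1.842 × 10⁻¹⁸ J.
p = √(2mKE) = √(2 × 9.109 × 10⁻³¹ × 1.842 × 10⁻¹⁸) = 1.832 × 10⁻²⁴ kg·m/s.
λ = h/p = 6.626 × 10⁻³⁴ / 1.832 × 10⁻²⁴ = 3.62 × 10⁻¹⁰ m = 362 pm.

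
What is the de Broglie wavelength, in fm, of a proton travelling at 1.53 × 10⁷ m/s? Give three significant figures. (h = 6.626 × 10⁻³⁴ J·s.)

λ = 25.9 fm

p = mv = 1.673 × 10⁻²⁷ × 1.53 × 10⁷ = 2.560 × 10⁻²⁰ kg·m/s.
λ = h/p = 6.626 × 10⁻³⁴ / 2.560 × 10⁻²⁰ = 2.59 × 10⁻¹⁴ m = 25.9 fm.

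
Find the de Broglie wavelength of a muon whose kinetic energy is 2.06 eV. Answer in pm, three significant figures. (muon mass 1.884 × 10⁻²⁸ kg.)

KE = 2.06 eV = 3.300 × 10⁻¹⁹ J.
p = √(2mKE) = √(2 × 1.884 × 10⁻²⁸ × 3.300 × 10⁻¹⁹) = 1.115 × 10⁻²³ kg·m/s.
λ = h/p = 6.626 × 10⁻³⁴ / 1.115 × 10⁻²³ = 5.94 × 10⁻¹¹ m = 59.4 pm.

λ = 59.4 pm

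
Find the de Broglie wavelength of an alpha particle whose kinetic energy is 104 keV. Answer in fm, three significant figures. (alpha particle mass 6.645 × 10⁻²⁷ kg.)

λ = 44.5 fm

KE = 104 keV = 1.666 × 10⁻¹⁴ J.
p = √(2mKE) = √(2 × 6.645 × 10⁻²⁷ × 1.666 × 10⁻¹⁴) = 1.488 × 10⁻²⁰ kg·m/s.
λ = h/p = 6.626 × 10⁻³⁴ / 1.488 × 10⁻²⁰ = 4.45 × 10⁻¹⁴ m = 44.5 fm.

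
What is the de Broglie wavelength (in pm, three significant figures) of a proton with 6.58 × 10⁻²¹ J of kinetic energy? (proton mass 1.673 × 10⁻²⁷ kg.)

p = √(2mKE) = √(2 × 1.673 × 10⁻²⁷ × 6.580 × 10⁻²¹) = 4.692 × 10⁻²⁴ kg·m/s.
λ = h/p = 6.626 × 10⁻³⁴ / 4.692 × 10⁻²⁴ = 1.41 × 10⁻¹⁰ m = 141 pm.

λ = 141 pm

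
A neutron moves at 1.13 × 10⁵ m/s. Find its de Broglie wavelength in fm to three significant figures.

p = mv = 1.675 × 10⁻²⁷ × 1.13 × 10⁵ = 1.893 × 10⁻²² kg·m/s.
λ = h/p = 6.626 × 10⁻³⁴ / 1.893 × 10⁻²² = 3.50 × 10⁻¹² m = 3500 fm.

λ = 3500 fm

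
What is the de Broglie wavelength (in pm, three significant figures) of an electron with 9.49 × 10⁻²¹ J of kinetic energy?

p = √(2mKE) = √(2 × 9.109 × 10⁻³¹ × 9.490 × 10⁻²¹) = 1.315 × 10⁻²⁵ kg·m/s.
λ = h/p = 6.626 × 10⁻³⁴ / 1.315 × 10⁻²⁵ = 5.04 × 10⁻⁹ m = 5040 pm.

λ = 5040 pm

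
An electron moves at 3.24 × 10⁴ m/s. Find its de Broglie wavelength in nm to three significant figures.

λ = 22.5 nm

p = mv = 9.109 × 10⁻³¹ × 3.24 × 10⁴ = 2.951 × 10⁻²⁶ kg·m/s.
λ = h/p = 6.626 × 10⁻³⁴ / 2.951 × 10⁻²⁶ = 2.25 × 10⁻⁸ m = 22.5 nm.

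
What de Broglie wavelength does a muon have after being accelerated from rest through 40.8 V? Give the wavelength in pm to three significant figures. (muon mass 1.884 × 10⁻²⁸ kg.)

λ = 13.4 pm

KE = eV = 1.602 × 10⁻¹⁹ × 40.80 = 6.536 × 10⁻¹⁸ J.
p = √(2mKE) = √(2 × 1.884 × 10⁻²⁸ × 6.536 × 10⁻¹⁸) = 4.963 × 10⁻²³ kg·m/s.
λ = h/p = 6.626 × 10⁻³⁴ / 4.963 × 10⁻²³ = 1.34 × 10⁻¹¹ m = 13.4 pm.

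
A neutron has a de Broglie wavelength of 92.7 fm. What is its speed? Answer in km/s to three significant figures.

p = h/λ = 6.626 × 10⁻³⁴ / 9.270 × 10⁻¹⁴ = 7.148 × 10⁻²¹ kg·m/s.
v = p/m = 7.148 × 10⁻²¹ / 1.675 × 10⁻²⁷ = 4.27 × 10⁶ m/s = 4270 km/s.

v = 4270 km/s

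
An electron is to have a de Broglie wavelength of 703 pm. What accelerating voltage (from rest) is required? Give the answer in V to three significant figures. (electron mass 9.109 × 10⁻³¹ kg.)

p = h/λ = 6.626 × 10⁻³⁴ / 7.030 × 10⁻¹⁰ = 9.425 × 10⁻²⁵ kg·m/s.
KE = p²/(2m) = 4.876 × 10⁻¹⁹ J.
V = KE/e = 4.876 × 10⁻¹⁹ / (1.602 × 10⁻¹⁹) = 3.04 V.

V = 3.04 V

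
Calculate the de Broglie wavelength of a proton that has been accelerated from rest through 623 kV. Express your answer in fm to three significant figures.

λ = 36.3 fm

KE = eV = 1.602 × 10⁻¹⁹ × 6.230 × 10⁵ = 9.980 × 10⁻¹⁴ J.
p = √(2mKE) = √(2 × 1.673 × 10⁻²⁷ × 9.980 × 10⁻¹⁴) = 1.827 × 10⁻²⁰ kg·m/s.
λ = h/p = 6.626 × 10⁻³⁴ / 1.827 × 10⁻²⁰ = 3.63 × 10⁻¹⁴ m = 36.3 fm.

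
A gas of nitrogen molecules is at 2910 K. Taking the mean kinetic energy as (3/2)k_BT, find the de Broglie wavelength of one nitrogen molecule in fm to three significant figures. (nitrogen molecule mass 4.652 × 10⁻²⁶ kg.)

KE = (3/2)k_BT = 1.5 × 1.381 × 10⁻²³ × 2910 = 6.028 × 10⁻²⁰ J.
p = √(2mKE) = √(2 × 4.652 × 10⁻²⁶ × 6.028 × 10⁻²⁰) = 7.489 × 10⁻²³ kg·m/s.
λ = h/p = 8.85 × 10⁻¹² m = 8850 fm.

λ = 8850 fm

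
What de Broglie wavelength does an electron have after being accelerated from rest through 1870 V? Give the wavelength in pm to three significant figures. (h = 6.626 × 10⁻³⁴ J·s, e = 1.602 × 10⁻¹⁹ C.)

KE = eV = 1.602 × 10⁻¹⁹ × 1870 = 2.996 × 10⁻¹⁶ J.
p = √(2mKE) = √(2 × 9.109 × 10⁻³¹ × 2.996 × 10⁻¹⁶) = 2.336 × 10⁻²³ kg·m/s.
λ = h/p = 6.626 × 10⁻³⁴ / 2.336 × 10⁻²³ = 2.84 × 10⁻¹¹ m = 28.4 pm.

λ = 28.4 pm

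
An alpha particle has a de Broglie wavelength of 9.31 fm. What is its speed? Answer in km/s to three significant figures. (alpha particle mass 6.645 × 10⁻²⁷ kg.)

p = h/λ = 6.626 × 10⁻³⁴ / 9.310 × 10⁻¹⁵ = 7.117 × 10⁻²⁰ kg·m/s.
v = p/m = 7.117 × 10⁻²⁰ / 6.645 × 10⁻²⁷ = 1.07 × 10⁷ m/s = 1.07 × 10⁴ km/s.

v = 1.07 × 10⁴ km/s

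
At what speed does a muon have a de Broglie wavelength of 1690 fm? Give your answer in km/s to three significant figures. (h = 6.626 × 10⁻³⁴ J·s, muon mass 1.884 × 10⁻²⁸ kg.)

v = 2080 km/s

p = h/λ = 6.626 × 10⁻³⁴ / 1.690 × 10⁻¹² = 3.921 × 10⁻²² kg·m/s.
v = p/m = 3.921 × 10⁻²² / 1.884 × 10⁻²⁸ = 2.08 × 10⁶ m/s = 2080 km/s.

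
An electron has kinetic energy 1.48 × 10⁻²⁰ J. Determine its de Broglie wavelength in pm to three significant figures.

λ = 4040 pm

p = √(2mKE) = √(2 × 9.109 × 10⁻³¹ × 1.480 × 10⁻²⁰) = 1.642 × 10⁻²⁵ kg·m/s.
λ = h/p = 6.626 × 10⁻³⁴ / 1.642 × 10⁻²⁵ = 4.04 × 10⁻⁹ m = 4040 pm.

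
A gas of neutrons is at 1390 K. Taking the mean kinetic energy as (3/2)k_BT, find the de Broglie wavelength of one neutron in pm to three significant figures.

KE = (3/2)k_BT = 1.5 × 1.381 × 10⁻²³ × 1390 = 2.879 × 10⁻²⁰ J.
p = √(2mKE) = √(2 × 1.675 × 10⁻²⁷ × 2.879 × 10⁻²⁰) = 9.821 × 10⁻²⁴ kg·m/s.
λ = h/p = 6.75 × 10⁻¹¹ m = 67.5 pm.

λ = 67.5 pm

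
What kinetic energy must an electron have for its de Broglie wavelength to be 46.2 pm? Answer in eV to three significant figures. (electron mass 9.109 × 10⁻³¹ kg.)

KE = 705 eV

p = h/λ = 6.626 × 10⁻³⁴ / 4.620 × 10⁻¹¹ = 1.434 × 10⁻²³ kg·m/s.
KE = p²/(2m) = (1.434 × 10⁻²³)² / (2 × 9.109 × 10⁻³¹) = 1.129 × 10⁻¹⁶ J = 705 eV.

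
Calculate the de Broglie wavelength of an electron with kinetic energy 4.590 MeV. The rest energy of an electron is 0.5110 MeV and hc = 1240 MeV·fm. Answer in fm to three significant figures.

Total energy E = KE + m₀c² = 4.590 + 0.5110 = 5.1010 MeV.
(pc)² = E² − (m₀c²)² = (5.1010)² − (0.5110)² = 25.76 MeV², so pc = 5.075 MeV.
λ = hc/(pc) = 1240 MeV·fm / 5.075 MeV = 244 fm.

λ = 244 fm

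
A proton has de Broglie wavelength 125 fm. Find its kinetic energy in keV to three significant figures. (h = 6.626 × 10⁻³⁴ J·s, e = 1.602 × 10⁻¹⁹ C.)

KE = 52.4 keV

p = h/λ = 6.626 × 10⁻³⁴ / 1.250 × 10⁻¹³ = 5.301 × 10⁻²¹ kg·m/s.
KE = p²/(2m) = (5.301 × 10⁻²¹)² / (2 × 1.673 × 10⁻²⁷) = 8.398 × 10⁻¹⁵ J = 52.4 keV.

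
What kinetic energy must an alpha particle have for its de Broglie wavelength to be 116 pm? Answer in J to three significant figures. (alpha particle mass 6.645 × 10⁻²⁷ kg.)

KE = 2.46 × 10⁻²¹ J

p = h/λ = 6.626 × 10⁻³⁴ / 1.160 × 10⁻¹⁰ = 5.712 × 10⁻²⁴ kg·m/s.
KE = p²/(2m) = (5.712 × 10⁻²⁴)² / (2 × 6.645 × 10⁻²⁷) = 2.455 × 10⁻²¹ J = 2.46 × 10⁻²¹ J.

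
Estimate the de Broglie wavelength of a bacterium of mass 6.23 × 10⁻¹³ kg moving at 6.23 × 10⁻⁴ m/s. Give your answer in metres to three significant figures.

λ = 1.71 × 10⁻¹⁸ m

p = mv = 6.23 × 10⁻¹³ × 6.23 × 10⁻⁴ = 3.881 × 10⁻¹⁶ kg·m/s.
λ = h/p = 6.626 × 10⁻³⁴ / 3.881 × 10⁻¹⁶ = 1.71 × 10⁻¹⁸ m.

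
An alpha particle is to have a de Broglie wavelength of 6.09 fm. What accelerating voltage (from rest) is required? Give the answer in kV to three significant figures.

V = 2780 kV

p = h/λ = 6.626 × 10⁻³⁴ / 6.090 × 10⁻¹⁵ = 1.088 × 10⁻¹⁹ kg·m/s.
KE = p²/(2m) = 8.907 × 10⁻¹³ J.
V = KE/2e = 8.907 × 10⁻¹³ / (2 × 1.602 × 10⁻¹⁹) = 2780 kV.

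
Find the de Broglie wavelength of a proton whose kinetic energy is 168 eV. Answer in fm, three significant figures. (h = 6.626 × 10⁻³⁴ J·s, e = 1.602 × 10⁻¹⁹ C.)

λ = 2210 fm

KE = 168 eV = 2.691 × 10⁻¹⁷ J.
p = √(2mKE) = √(2 × 1.673 × 10⁻²⁷ × 2.691 × 10⁻¹⁷) = 3.001 × 10⁻²² kg·m/s.
λ = h/p = 6.626 × 10⁻³⁴ / 3.001 × 10⁻²² = 2.21 × 10⁻¹² m = 2210 fm.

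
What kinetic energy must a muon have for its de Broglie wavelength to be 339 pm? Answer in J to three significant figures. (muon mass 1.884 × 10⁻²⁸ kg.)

p = h/λ = 6.626 × 10⁻³⁴ / 3.390 × 10⁻¹⁰ = 1.955 × 10⁻²⁴ kg·m/s.
KE = p²/(2m) = (1.955 × 10⁻²⁴)² / (2 × 1.884 × 10⁻²⁸) = 1.014 × 10⁻²⁰ J = 1.01 × 10⁻²⁰ J.

KE = 1.01 × 10⁻²⁰ J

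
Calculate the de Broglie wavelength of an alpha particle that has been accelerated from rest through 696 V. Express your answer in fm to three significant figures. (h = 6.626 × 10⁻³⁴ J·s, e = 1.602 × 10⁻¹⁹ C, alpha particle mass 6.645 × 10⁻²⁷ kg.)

λ = 385 fm

KE = 2eV = 2 × 1.602 × 10⁻¹⁹ × 696.0 = 2.230 × 10⁻¹⁶ J.
p = √(2mKE) = √(2 × 6.645 × 10⁻²⁷ × 2.230 × 10⁻¹⁶) = 1.722 × 10⁻²¹ kg·m/s.
λ = h/p = 6.626 × 10⁻³⁴ / 1.722 × 10⁻²¹ = 3.85 × 10⁻¹³ m = 385 fm.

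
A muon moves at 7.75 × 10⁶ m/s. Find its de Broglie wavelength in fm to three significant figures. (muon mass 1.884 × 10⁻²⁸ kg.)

λ = 454 fm

p = mv = 1.884 × 10⁻²⁸ × 7.75 × 10⁶ = 1.460 × 10⁻²¹ kg·m/s.
λ = h/p = 6.626 × 10⁻³⁴ / 1.460 × 10⁻²¹ = 4.54 × 10⁻¹³ m = 454 fm.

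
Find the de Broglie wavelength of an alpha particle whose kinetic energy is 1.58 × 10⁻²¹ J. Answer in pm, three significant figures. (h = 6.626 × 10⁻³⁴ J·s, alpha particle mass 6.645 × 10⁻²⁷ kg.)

λ = 145 pm

p = √(2mKE) = √(2 × 6.645 × 10⁻²⁷ × 1.580 × 10⁻²¹) = 4.582 × 10⁻²⁴ kg·m/s.
λ = h/p = 6.626 × 10⁻³⁴ / 4.582 × 10⁻²⁴ = 1.45 × 10⁻¹⁰ m = 145 pm.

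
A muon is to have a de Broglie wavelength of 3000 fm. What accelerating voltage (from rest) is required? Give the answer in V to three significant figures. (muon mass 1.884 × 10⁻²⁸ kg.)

V = 808 V

p = h/λ = 6.626 × 10⁻³⁴ / 3.000 × 10⁻¹² = 2.209 × 10⁻²² kg·m/s.
KE = p²/(2m) = 1.295 × 10⁻¹⁶ J.
V = KE/e = 1.295 × 10⁻¹⁶ / (1.602 × 10⁻¹⁹) = 808 V.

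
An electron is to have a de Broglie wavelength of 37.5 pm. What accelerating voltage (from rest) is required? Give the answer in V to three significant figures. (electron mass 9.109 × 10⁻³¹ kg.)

p = h/λ = 6.626 × 10⁻³⁴ / 3.750 × 10⁻¹¹ = 1.767 × 10⁻²³ kg·m/s.
KE = p²/(2m) = 1.714 × 10⁻¹⁶ J.
V = KE/e = 1.714 × 10⁻¹⁶ / (1.602 × 10⁻¹⁹) = 1070 V.

V = 1070 V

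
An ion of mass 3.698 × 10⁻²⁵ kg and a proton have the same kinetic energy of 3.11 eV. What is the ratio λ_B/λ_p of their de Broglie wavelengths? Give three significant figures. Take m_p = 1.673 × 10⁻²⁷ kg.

At fixed KE, p = √(2mKE) so λ = h/p ∝ 1/√m.
λ_B/λ_p = √(m_p/m_B) = √(1.673 × 10⁻²⁷/3.698 × 10⁻²⁵) = √(4.524 × 10⁻³) = 0.0673.

λ_B/λ_p = 0.0673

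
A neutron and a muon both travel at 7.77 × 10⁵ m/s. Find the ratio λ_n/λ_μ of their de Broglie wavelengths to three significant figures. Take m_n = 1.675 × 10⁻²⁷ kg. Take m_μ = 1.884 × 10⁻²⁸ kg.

λ_n/λ_μ = 0.112

At fixed v, p = mv so λ = h/(mv) ∝ 1/m.
λ_n/λ_μ = m_μ/m_n = 1.884 × 10⁻²⁸/1.675 × 10⁻²⁷ = 0.112.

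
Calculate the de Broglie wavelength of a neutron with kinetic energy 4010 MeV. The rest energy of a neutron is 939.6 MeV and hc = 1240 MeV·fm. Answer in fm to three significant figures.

Total energy E = KE + m₀c² = 4010 + 939.6 = 4949.6 MeV.
(pc)² = E² − (m₀c²)² = (4949.6)² − (939.6)² = 2.362 × 10⁷ MeV², so pc = 4860 MeV.
λ = hc/(pc) = 1240 MeV·fm / 4860 MeV = 0.255 fm.

λ = 0.255 fm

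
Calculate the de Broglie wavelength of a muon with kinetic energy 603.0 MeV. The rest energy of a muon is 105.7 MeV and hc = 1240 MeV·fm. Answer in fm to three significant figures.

λ = 1.77 fm

Total energy E = KE + m₀c² = 603.0 + 105.7 = 708.7 MeV.
(pc)² = E² − (m₀c²)² = (708.7)² − (105.7)² = 4.911 × 10⁵ MeV², so pc = 700.8 MeV.
λ = hc/(pc) = 1240 MeV·fm / 700.8 MeV = 1.77 fm.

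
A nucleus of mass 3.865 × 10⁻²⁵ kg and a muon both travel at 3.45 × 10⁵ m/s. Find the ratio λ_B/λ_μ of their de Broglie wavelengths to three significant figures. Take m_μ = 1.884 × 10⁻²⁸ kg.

At fixed v, p = mv so λ = h/(mv) ∝ 1/m.
λ_B/λ_μ = m_μ/m_B = 1.884 × 10⁻²⁸/3.865 × 10⁻²⁵ = 4.87 × 10⁻⁴.

λ_B/λ_μ = 4.87 × 10⁻⁴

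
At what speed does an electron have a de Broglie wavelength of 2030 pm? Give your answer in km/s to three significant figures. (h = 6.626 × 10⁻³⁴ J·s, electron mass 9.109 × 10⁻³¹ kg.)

v = 358 km/s

p = h/λ = 6.626 × 10⁻³⁴ / 2.030 × 10⁻⁹ = 3.264 × 10⁻²⁵ kg·m/s.
v = p/m = 3.264 × 10⁻²⁵ / 9.109 × 10⁻³¹ = 3.58 × 10⁵ m/s = 358 km/s.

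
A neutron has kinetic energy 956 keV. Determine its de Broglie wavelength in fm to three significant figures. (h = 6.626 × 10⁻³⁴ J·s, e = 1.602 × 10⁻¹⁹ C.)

KE = 956 keV = 1.532 × 10⁻¹³ J.
p = √(2mKE) = √(2 × 1.675 × 10⁻²⁷ × 1.532 × 10⁻¹³) = 2.265 × 10⁻²⁰ kg·m/s.
λ = h/p = 6.626 × 10⁻³⁴ / 2.265 × 10⁻²⁰ = 2.93 × 10⁻¹⁴ m = 29.3 fm.

λ = 29.3 fm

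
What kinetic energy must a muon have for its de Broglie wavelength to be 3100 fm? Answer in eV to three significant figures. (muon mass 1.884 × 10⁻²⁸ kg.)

p = h/λ = 6.626 × 10⁻³⁴ / 3.100 × 10⁻¹² = 2.137 × 10⁻²² kg·m/s.
KE = p²/(2m) = (2.137 × 10⁻²²)² / (2 × 1.884 × 10⁻²⁸) = 1.212 × 10⁻¹⁶ J = 757 eV.

KE = 757 eV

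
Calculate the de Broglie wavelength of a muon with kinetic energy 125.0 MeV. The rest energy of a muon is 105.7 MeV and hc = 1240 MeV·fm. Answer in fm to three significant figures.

λ = 6.05 fm

Total energy E = KE + m₀c² = 125.0 + 105.7 = 230.7 MeV.
(pc)² = E² − (m₀c²)² = (230.7)² − (105.7)² = 4.205 × 10⁴ MeV², so pc = 205.1 MeV.
λ = hc/(pc) = 1240 MeV·fm / 205.1 MeV = 6.05 fm.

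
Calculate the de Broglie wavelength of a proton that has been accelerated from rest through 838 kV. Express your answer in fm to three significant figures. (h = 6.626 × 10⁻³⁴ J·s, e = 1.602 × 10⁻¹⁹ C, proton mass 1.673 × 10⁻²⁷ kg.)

λ = 31.3 fm

KE = eV = 1.602 × 10⁻¹⁹ × 8.380 × 10⁵ = 1.342 × 10⁻¹³ J.
p = √(2mKE) = √(2 × 1.673 × 10⁻²⁷ × 1.342 × 10⁻¹³) = 2.119 × 10⁻²⁰ kg·m/s.
λ = h/p = 6.626 × 10⁻³⁴ / 2.119 × 10⁻²⁰ = 3.13 × 10⁻¹⁴ m = 31.3 fm.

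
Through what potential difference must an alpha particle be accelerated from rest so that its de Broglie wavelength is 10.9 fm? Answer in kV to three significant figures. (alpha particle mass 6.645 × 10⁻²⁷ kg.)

p = h/λ = 6.626 × 10⁻³⁴ / 1.090 × 10⁻¹⁴ = 6.079 × 10⁻²⁰ kg·m/s.
KE = p²/(2m) = 2.781 × 10⁻¹³ J.
V = KE/2e = 2.781 × 10⁻¹³ / (2 × 1.602 × 10⁻¹⁹) = 868 kV.

V = 868 kV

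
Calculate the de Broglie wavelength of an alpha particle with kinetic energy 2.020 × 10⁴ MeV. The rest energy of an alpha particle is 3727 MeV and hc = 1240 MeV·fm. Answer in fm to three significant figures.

λ = 0.0525 fm

Total energy E = KE + m₀c² = 2.020 × 10⁴ + 3727 = 23927 MeV.
(pc)² = E² − (m₀c²)² = (23927)² − (3727)² = 5.586 × 10⁸ MeV², so pc = 2.363 × 10⁴ MeV.
λ = hc/(pc) = 1240 MeV·fm / 2.363 × 10⁴ MeV = 0.0525 fm.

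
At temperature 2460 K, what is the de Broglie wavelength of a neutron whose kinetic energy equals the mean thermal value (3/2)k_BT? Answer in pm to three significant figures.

KE = (3/2)k_BT = 1.5 × 1.381 × 10⁻²³ × 2460 = 5.096 × 10⁻²⁰ J.
p = √(2mKE) = √(2 × 1.675 × 10⁻²⁷ × 5.096 × 10⁻²⁰) = 1.307 × 10⁻²³ kg·m/s.
λ = h/p = 5.07 × 10⁻¹¹ m = 50.7 pm.

λ = 50.7 pm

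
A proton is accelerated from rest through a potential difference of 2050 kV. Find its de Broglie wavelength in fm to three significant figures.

λ = 20.0 fm

KE = eV = 1.602 × 10⁻¹⁹ × 2.050 × 10⁶ = 3.284 × 10⁻¹³ J.
p = √(2mKE) = √(2 × 1.673 × 10⁻²⁷ × 3.284 × 10⁻¹³) = 3.315 × 10⁻²⁰ kg·m/s.
λ = h/p = 6.626 × 10⁻³⁴ / 3.315 × 10⁻²⁰ = 2.00 × 10⁻¹⁴ m = 20.0 fm.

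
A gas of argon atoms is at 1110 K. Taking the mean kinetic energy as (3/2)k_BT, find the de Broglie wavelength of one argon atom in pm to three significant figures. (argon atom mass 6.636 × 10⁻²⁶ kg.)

KE = (3/2)k_BT = 1.5 × 1.381 × 10⁻²³ × 1110 = 2.299 × 10⁻²⁰ J.
p = √(2mKE) = √(2 × 6.636 × 10⁻²⁶ × 2.299 × 10⁻²⁰) = 5.524 × 10⁻²³ kg·m/s.
λ = h/p = 1.20 × 10⁻¹¹ m = 12.0 pm.

λ = 12.0 pm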